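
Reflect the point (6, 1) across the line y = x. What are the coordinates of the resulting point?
(1, 6)

Reflection across line y = x: (6, 1) → (1, 6)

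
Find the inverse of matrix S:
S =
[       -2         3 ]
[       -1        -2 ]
det(S) = 7
S⁻¹ =
[     -2/7      -3/7 ]
[      1/7      -2/7 ]

For a 2×2 matrix S = [[a, b], [c, d]] with det(S) ≠ 0, S⁻¹ = (1/det(S)) * [[d, -b], [-c, a]].
det(S) = (-2)*(-2) - (3)*(-1) = 4 + 3 = 7.
S⁻¹ = (1/7) * [[-2, -3], [1, -2]].
Dividing each entry by 7 and reducing:
S⁻¹ =
[     -2/7      -3/7 ]
[      1/7      -2/7 ]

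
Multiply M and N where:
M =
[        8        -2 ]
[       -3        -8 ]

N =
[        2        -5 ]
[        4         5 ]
MN =
[        8       -50 ]
[      -38       -25 ]

Matrix multiplication: (MN)[i][j] = sum over k of M[i][k] * N[k][j].
  (MN)[0][0] = (8)*(2) + (-2)*(4) = 8
  (MN)[0][1] = (8)*(-5) + (-2)*(5) = -50
  (MN)[1][0] = (-3)*(2) + (-8)*(4) = -38
  (MN)[1][1] = (-3)*(-5) + (-8)*(5) = -25
MN =
[        8       -50 ]
[      -38       -25 ]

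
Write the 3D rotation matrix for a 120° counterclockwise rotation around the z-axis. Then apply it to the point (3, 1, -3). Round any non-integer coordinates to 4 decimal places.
R = [[-1/2, -√3/2, 0], [√3/2, -1/2, 0], [0, 0, 1]]; R·(3, 1, -3) = (-2.3660, 2.0981, -3.0000)

Rotation matrix for 120° around z-axis:
cos(120°) = -1/2, sin(120°) = √3/2
R = [[-1/2, -√3/2, 0], [√3/2, -1/2, 0], [0, 0, 1]]
Apply to (3, 1, -3): R·[3, 1, -3]ᵀ = (-2.3660, 2.0981, -3.0000)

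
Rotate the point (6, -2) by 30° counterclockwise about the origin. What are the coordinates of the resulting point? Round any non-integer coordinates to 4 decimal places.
(6.1962, 1.2679)

Rotation matrix R(θ) = [[cos θ, -sin θ], [sin θ, cos θ]]; for θ = 30°:
R = [[√3/2, -1/2], [1/2, √3/2]]
Result: R × [6, -2]ᵀ = [√3/2·6 + (-1/2)·-2, 1/2·6 + (√3/2)·-2]ᵀ = (6.1962, 1.2679)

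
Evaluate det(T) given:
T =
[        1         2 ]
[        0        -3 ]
det(T) = -3

For a 2×2 matrix [[a, b], [c, d]], det = a*d - b*c.
det(T) = (1)*(-3) - (2)*(0) = -3 - 0 = -3.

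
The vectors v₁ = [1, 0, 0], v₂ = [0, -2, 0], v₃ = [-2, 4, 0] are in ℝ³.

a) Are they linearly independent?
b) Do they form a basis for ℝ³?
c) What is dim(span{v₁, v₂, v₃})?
Not independent, not a basis, dim(span) = 2

Check whether v₃ can be written as a linear combination of v₁ and v₂.
v₃ = (-2)·v₁ + (-2)·v₂ = [-2, 4, 0], so the three vectors are linearly dependent.
Thus they do not form a basis for ℝ³, and dim(span{v₁, v₂, v₃}) = 2 (spanned by v₁ and v₂).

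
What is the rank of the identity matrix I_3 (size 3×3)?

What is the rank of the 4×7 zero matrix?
rank(I_3) = 3, rank(0) = 0

The identity I_3 has 3 columns that are the standard basis vectors e_1, …, e_3. These are linearly independent, so all 3 columns are pivots and rank(I_3) = 3.
The 4×7 zero matrix has every entry zero, so every row is the zero row and there are no pivots; rank(0) = 0.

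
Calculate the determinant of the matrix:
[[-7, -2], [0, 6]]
-42

For a 2×2 matrix [[a, b], [c, d]], det = ad - bc
det = (-7)(6) - (-2)(0) = -42 - 0 = -42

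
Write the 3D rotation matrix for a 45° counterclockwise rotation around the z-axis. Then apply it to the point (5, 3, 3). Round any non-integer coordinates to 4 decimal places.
R = [[√2/2, -√2/2, 0], [√2/2, √2/2, 0], [0, 0, 1]]; R·(5, 3, 3) = (1.4142, 5.6569, 3.0000)

Rotation matrix for 45° around z-axis:
cos(45°) = √2/2, sin(45°) = √2/2
R = [[√2/2, -√2/2, 0], [√2/2, √2/2, 0], [0, 0, 1]]
Apply to (5, 3, 3): R·[5, 3, 3]ᵀ = (1.4142, 5.6569, 3.0000)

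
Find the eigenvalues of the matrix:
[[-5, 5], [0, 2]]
λ = -5 and λ = 2

Characteristic equation: det(A - λI) = 0
λ² - (trace)λ + (det) = 0
λ² - (-3)λ + (-10) = 0
λ² + 3λ - 10 = 0
Solving: λ = -5, 2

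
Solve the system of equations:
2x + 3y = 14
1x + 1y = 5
x = 1, y = 4

Use elimination (row reduction):
Equation 1: 2x + 3y = 14.
Equation 2: 1x + 1y = 5.
Multiply Eq1 by 1 and Eq2 by 2: 2x + 3y = 14;  2x + 2y = 10.
Subtract: (-1)y = -4, so y = 4.
Back-substitute into Eq1: 2x + 3*(4) = 14, so x = 1.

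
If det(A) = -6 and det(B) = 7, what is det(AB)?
-42

Use the multiplicative property of determinants: det(AB) = det(A)*det(B).
det(AB) = (-6)*(7) = -42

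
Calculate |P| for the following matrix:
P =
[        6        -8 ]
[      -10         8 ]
det(P) = -32

For a 2×2 matrix [[a, b], [c, d]], det = a*d - b*c.
det(P) = (6)*(8) - (-8)*(-10) = 48 - 80 = -32.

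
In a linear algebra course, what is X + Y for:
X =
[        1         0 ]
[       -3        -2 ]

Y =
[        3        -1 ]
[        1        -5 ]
X + Y =
[        4        -1 ]
[       -2        -7 ]

Matrix addition is elementwise: (X+Y)[i][j] = X[i][j] + Y[i][j].
  (X+Y)[0][0] = (1) + (3) = 4
  (X+Y)[0][1] = (0) + (-1) = -1
  (X+Y)[1][0] = (-3) + (1) = -2
  (X+Y)[1][1] = (-2) + (-5) = -7
X + Y =
[        4        -1 ]
[       -2        -7 ]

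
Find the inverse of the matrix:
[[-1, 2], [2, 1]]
[[-1/5, 2/5], [2/5, 1/5]]

For [[a,b],[c,d]], inverse = (1/det)·[[d,-b],[-c,a]]
det = -1·1 - 2·2 = -5
Inverse = (1/-5)·[[1, -2], [-2, -1]]
        = [[-1/5, 2/5], [2/5, 1/5]]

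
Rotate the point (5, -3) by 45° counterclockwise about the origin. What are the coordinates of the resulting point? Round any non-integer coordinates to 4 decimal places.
(5.6569, 1.4142)

Rotation matrix R(θ) = [[cos θ, -sin θ], [sin θ, cos θ]]; for θ = 45°:
R = [[√2/2, -√2/2], [√2/2, √2/2]]
Result: R × [5, -3]ᵀ = [√2/2·5 + (-√2/2)·-3, √2/2·5 + (√2/2)·-3]ᵀ = (5.6569, 1.4142)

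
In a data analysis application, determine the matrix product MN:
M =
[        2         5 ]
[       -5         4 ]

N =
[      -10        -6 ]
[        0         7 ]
MN =
[      -20        23 ]
[       50        58 ]

Matrix multiplication: (MN)[i][j] = sum over k of M[i][k] * N[k][j].
  (MN)[0][0] = (2)*(-10) + (5)*(0) = -20
  (MN)[0][1] = (2)*(-6) + (5)*(7) = 23
  (MN)[1][0] = (-5)*(-10) + (4)*(0) = 50
  (MN)[1][1] = (-5)*(-6) + (4)*(7) = 58
MN =
[      -20        23 ]
[       50        58 ]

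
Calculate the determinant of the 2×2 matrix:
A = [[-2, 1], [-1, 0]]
1

For A = [[a, b], [c, d]], det(A) = a*d - b*c.
det(A) = (-2)*(0) - (1)*(-1) = 0 - -1 = 1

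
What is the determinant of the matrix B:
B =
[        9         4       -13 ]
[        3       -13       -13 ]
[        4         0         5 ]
det(B) = -1529

Expand along row 0 (cofactor expansion): det(B) = a*(e*i - f*h) - b*(d*i - f*g) + c*(d*h - e*g), where the 3×3 is [[a, b, c], [d, e, f], [g, h, i]].
Minor M_00 = (-13)*(5) - (-13)*(0) = -65 - 0 = -65.
Minor M_01 = (3)*(5) - (-13)*(4) = 15 + 52 = 67.
Minor M_02 = (3)*(0) - (-13)*(4) = 0 + 52 = 52.
det(B) = (9)*(-65) - (4)*(67) + (-13)*(52) = -585 - 268 - 676 = -1529.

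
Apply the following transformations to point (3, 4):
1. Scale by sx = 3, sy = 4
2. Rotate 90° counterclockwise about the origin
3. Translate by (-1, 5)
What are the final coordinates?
(-17, 14)

Step 1: Scale → (9, 16)
Step 2: Rotate 90° → (-16, 9)
Step 3: Translate → (-17, 14)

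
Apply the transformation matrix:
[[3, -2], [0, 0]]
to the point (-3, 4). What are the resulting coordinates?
(-17, 0)

Matrix multiplication:
[[3, -2], [0, 0]] × [-3, 4]ᵀ
= [3×-3 + -2×4, 0×-3 + 0×4]ᵀ
= [-17.0000, 0.0000]ᵀ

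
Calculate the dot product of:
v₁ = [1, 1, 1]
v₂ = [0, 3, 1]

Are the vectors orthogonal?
4, No

The dot product is the sum of products of corresponding components.
v₁·v₂ = (1)*(0) + (1)*(3) + (1)*(1) = 0 + 3 + 1 = 4.
Two vectors are orthogonal iff their dot product is 0; here the dot product is 4, so the vectors are not orthogonal.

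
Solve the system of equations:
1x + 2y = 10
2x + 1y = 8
x = 2, y = 4

Use elimination (row reduction):
Equation 1: 1x + 2y = 10.
Equation 2: 2x + 1y = 8.
Multiply Eq1 by 2 and Eq2 by 1: 2x + 4y = 20;  2x + 1y = 8.
Subtract: (-3)y = -12, so y = 4.
Back-substitute into Eq1: 1x + 2*(4) = 10, so x = 2.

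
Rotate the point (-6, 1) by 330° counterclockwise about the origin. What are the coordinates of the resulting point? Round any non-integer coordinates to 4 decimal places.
(-4.6962, 3.8660)

Rotation matrix R(θ) = [[cos θ, -sin θ], [sin θ, cos θ]]; for θ = 330°:
R = [[√3/2, 1/2], [-1/2, √3/2]]
Result: R × [-6, 1]ᵀ = [√3/2·-6 + (1/2)·1, -1/2·-6 + (√3/2)·1]ᵀ = (-4.6962, 3.8660)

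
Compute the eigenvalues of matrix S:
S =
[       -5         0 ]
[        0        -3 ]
λ = -5, -3

Solve det(S - λI) = 0. For a 2×2 matrix the characteristic equation is λ² - (trace)λ + det = 0.
trace(S) = a + d = -5 - 3 = -8.
det(S) = a*d - b*c = (-5)*(-3) - (0)*(0) = 15 - 0 = 15.
Characteristic equation: λ² - (-8)λ + (15) = 0.
Discriminant = (-8)² - 4*(15) = 64 - 60 = 4.
λ = (-8 ± √4) / 2 = (-8 ± 2) / 2 = -5, -3.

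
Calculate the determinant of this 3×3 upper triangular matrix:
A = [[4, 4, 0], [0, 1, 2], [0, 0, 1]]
4

The determinant of a triangular matrix is the product of its diagonal entries (the off-diagonal entries above the diagonal do not affect it).
det(A) = (4) * (1) * (1) = 4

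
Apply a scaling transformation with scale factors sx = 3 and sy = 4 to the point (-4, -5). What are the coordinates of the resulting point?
(-12, -20)

Scaling matrix:
[[3, 0], [0, 4]]
Result: (-4 × 3, -5 × 4) = (-12, -20)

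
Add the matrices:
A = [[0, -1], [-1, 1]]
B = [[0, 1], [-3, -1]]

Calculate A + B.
[[0, 0], [-4, 0]]

Add corresponding elements:
(0)+(0)=0
(-1)+(1)=0
(-1)+(-3)=-4
(1)+(-1)=0
A + B = [[0, 0], [-4, 0]]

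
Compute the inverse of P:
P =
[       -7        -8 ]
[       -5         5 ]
det(P) = -75
P⁻¹ =
[    -1/15     -8/75 ]
[    -1/15      7/75 ]

For a 2×2 matrix P = [[a, b], [c, d]] with det(P) ≠ 0, P⁻¹ = (1/det(P)) * [[d, -b], [-c, a]].
det(P) = (-7)*(5) - (-8)*(-5) = -35 - 40 = -75.
P⁻¹ = (1/-75) * [[5, 8], [5, -7]].
Dividing each entry by -75 and reducing:
P⁻¹ =
[    -1/15     -8/75 ]
[    -1/15      7/75 ]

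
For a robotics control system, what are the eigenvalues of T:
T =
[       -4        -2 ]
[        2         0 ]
λ = -2, -2

Solve det(T - λI) = 0. For a 2×2 matrix the characteristic equation is λ² - (trace)λ + det = 0.
trace(T) = a + d = -4 + 0 = -4.
det(T) = a*d - b*c = (-4)*(0) - (-2)*(2) = 0 + 4 = 4.
Characteristic equation: λ² - (-4)λ + (4) = 0.
Discriminant = (-4)² - 4*(4) = 16 - 16 = 0.
λ = (-4 ± √0) / 2 = (-4 ± 0) / 2 = -2, -2.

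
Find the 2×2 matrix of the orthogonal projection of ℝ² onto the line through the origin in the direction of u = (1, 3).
[[1/10, 3/10], [3/10, 9/10]]

The orthogonal projection onto the line spanned by a nonzero vector u = (a, b) has matrix P = (u uᵀ) / (uᵀ u) = (1/(a² + b²)) · [[a², ab], [ab, b²]].
Here u = (1, 3), so a² + b² = 1 + 9 = 10.
P = (1/10) · [[1, 3], [3, 9]] = [[1/10, 3/10], [3/10, 9/10]].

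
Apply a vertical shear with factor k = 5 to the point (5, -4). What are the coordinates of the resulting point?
(5, 21)

Shear matrix for vertical shear with factor k = 5:
[[1, 0], [5, 1]]
Result: (5, -4) → (5, 21)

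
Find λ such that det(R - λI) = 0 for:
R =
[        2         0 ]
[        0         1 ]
λ = 1, 2

Solve det(R - λI) = 0. For a 2×2 matrix the characteristic equation is λ² - (trace)λ + det = 0.
trace(R) = a + d = 2 + 1 = 3.
det(R) = a*d - b*c = (2)*(1) - (0)*(0) = 2 - 0 = 2.
Characteristic equation: λ² - (3)λ + (2) = 0.
Discriminant = (3)² - 4*(2) = 9 - 8 = 1.
λ = (3 ± √1) / 2 = (3 ± 1) / 2 = 1, 2.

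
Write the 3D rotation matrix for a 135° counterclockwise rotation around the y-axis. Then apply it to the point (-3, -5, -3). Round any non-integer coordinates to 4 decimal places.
R = [[-√2/2, 0, √2/2], [0, 1, 0], [-√2/2, 0, -√2/2]]; R·(-3, -5, -3) = (0.0000, -5.0000, 4.2426)

Rotation matrix for 135° around y-axis:
cos(135°) = -√2/2, sin(135°) = √2/2
R = [[-√2/2, 0, √2/2], [0, 1, 0], [-√2/2, 0, -√2/2]]
Apply to (-3, -5, -3): R·[-3, -5, -3]ᵀ = (0.0000, -5.0000, 4.2426)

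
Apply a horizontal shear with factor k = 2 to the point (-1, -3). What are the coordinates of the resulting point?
(-7, -3)

Shear matrix for horizontal shear with factor k = 2:
[[1, 2], [0, 1]]
Result: (-1, -3) → (-7, -3)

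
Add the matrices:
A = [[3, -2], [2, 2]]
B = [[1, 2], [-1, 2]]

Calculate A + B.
[[4, 0], [1, 4]]

Add corresponding elements:
(3)+(1)=4
(-2)+(2)=0
(2)+(-1)=1
(2)+(2)=4
A + B = [[4, 0], [1, 4]]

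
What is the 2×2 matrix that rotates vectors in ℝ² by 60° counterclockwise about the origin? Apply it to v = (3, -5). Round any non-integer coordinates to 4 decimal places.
R = [[1/2, -√3/2], [√3/2, 1/2]]; R·v = (5.8301, 0.0981)

A counterclockwise rotation by angle θ in ℝ² has matrix R(θ) = [[cos θ, -sin θ], [sin θ, cos θ]].
For θ = 60°: cos θ = 1/2, sin θ = √3/2.
R(60°) = [[1/2, -√3/2], [√3/2, 1/2]].
R·v = [1/2·3 + (-√3/2)·-5, √3/2·3 + 1/2·-5] = (5.8301, 0.0981).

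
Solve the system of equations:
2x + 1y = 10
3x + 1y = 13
x = 3, y = 4

Use elimination (row reduction):
Equation 1: 2x + 1y = 10.
Equation 2: 3x + 1y = 13.
Multiply Eq1 by 3 and Eq2 by 2: 6x + 3y = 30;  6x + 2y = 26.
Subtract: (-1)y = -4, so y = 4.
Back-substitute into Eq1: 2x + 1*(4) = 10, so x = 3.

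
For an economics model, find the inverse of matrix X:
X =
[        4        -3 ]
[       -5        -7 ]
det(X) = -43
X⁻¹ =
[     7/43     -3/43 ]
[    -5/43     -4/43 ]

For a 2×2 matrix X = [[a, b], [c, d]] with det(X) ≠ 0, X⁻¹ = (1/det(X)) * [[d, -b], [-c, a]].
det(X) = (4)*(-7) - (-3)*(-5) = -28 - 15 = -43.
X⁻¹ = (1/-43) * [[-7, 3], [5, 4]].
Dividing each entry by -43 and reducing:
X⁻¹ =
[     7/43     -3/43 ]
[    -5/43     -4/43 ]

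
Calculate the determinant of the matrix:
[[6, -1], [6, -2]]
-6

For a 2×2 matrix [[a, b], [c, d]], det = ad - bc
det = (6)(-2) - (-1)(6) = -12 - -6 = -6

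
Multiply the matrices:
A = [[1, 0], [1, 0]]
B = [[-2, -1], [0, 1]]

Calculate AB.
[[-2, -1], [-2, -1]]

Each entry (i,j) of AB = sum over k of A[i][k]*B[k][j].
(AB)[0][0] = (1)*(-2) + (0)*(0) = -2
(AB)[0][1] = (1)*(-1) + (0)*(1) = -1
(AB)[1][0] = (1)*(-2) + (0)*(0) = -2
(AB)[1][1] = (1)*(-1) + (0)*(1) = -1
AB = [[-2, -1], [-2, -1]]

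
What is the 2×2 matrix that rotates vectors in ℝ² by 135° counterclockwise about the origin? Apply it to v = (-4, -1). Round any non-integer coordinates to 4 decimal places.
R = [[-√2/2, -√2/2], [√2/2, -√2/2]]; R·v = (3.5355, -2.1213)

A counterclockwise rotation by angle θ in ℝ² has matrix R(θ) = [[cos θ, -sin θ], [sin θ, cos θ]].
For θ = 135°: cos θ = -√2/2, sin θ = √2/2.
R(135°) = [[-√2/2, -√2/2], [√2/2, -√2/2]].
R·v = [-√2/2·-4 + (-√2/2)·-1, √2/2·-4 + -√2/2·-1] = (3.5355, -2.1213).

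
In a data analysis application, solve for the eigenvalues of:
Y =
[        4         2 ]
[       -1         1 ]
λ = 2, 3

Solve det(Y - λI) = 0. For a 2×2 matrix the characteristic equation is λ² - (trace)λ + det = 0.
trace(Y) = a + d = 4 + 1 = 5.
det(Y) = a*d - b*c = (4)*(1) - (2)*(-1) = 4 + 2 = 6.
Characteristic equation: λ² - (5)λ + (6) = 0.
Discriminant = (5)² - 4*(6) = 25 - 24 = 1.
λ = (5 ± √1) / 2 = (5 ± 1) / 2 = 2, 3.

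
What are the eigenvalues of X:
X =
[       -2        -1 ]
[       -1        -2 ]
λ = -3, -1

Solve det(X - λI) = 0. For a 2×2 matrix the characteristic equation is λ² - (trace)λ + det = 0.
trace(X) = a + d = -2 - 2 = -4.
det(X) = a*d - b*c = (-2)*(-2) - (-1)*(-1) = 4 - 1 = 3.
Characteristic equation: λ² - (-4)λ + (3) = 0.
Discriminant = (-4)² - 4*(3) = 16 - 12 = 4.
λ = (-4 ± √4) / 2 = (-4 ± 2) / 2 = -3, -1.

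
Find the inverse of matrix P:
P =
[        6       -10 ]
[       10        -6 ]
det(P) = 64
P⁻¹ =
[    -3/32      5/32 ]
[    -5/32      3/32 ]

For a 2×2 matrix P = [[a, b], [c, d]] with det(P) ≠ 0, P⁻¹ = (1/det(P)) * [[d, -b], [-c, a]].
det(P) = (6)*(-6) - (-10)*(10) = -36 + 100 = 64.
P⁻¹ = (1/64) * [[-6, 10], [-10, 6]].
Dividing each entry by 64 and reducing:
P⁻¹ =
[    -3/32      5/32 ]
[    -5/32      3/32 ]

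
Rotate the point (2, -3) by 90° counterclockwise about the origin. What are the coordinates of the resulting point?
(3, 2)

Rotation matrix R(θ) = [[cos θ, -sin θ], [sin θ, cos θ]]; for θ = 90°:
R = [[0, -1], [1, 0]]
Result: R × [2, -3]ᵀ = [0·2 + (-1)·-3, 1·2 + (0)·-3]ᵀ = (3, 2)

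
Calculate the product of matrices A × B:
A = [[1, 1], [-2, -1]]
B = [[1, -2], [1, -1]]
[[2, -3], [-3, 5]]

Matrix multiplication:
C[0][0] = 1×1 + 1×1 = 2
C[0][1] = 1×-2 + 1×-1 = -3
C[1][0] = -2×1 + -1×1 = -3
C[1][1] = -2×-2 + -1×-1 = 5
Result: [[2, -3], [-3, 5]]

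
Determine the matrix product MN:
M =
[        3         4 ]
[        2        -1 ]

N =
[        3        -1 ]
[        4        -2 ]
MN =
[       25       -11 ]
[        2         0 ]

Matrix multiplication: (MN)[i][j] = sum over k of M[i][k] * N[k][j].
  (MN)[0][0] = (3)*(3) + (4)*(4) = 25
  (MN)[0][1] = (3)*(-1) + (4)*(-2) = -11
  (MN)[1][0] = (2)*(3) + (-1)*(4) = 2
  (MN)[1][1] = (2)*(-1) + (-1)*(-2) = 0
MN =
[       25       -11 ]
[        2         0 ]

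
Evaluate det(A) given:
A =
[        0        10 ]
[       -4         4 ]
det(A) = 40

For a 2×2 matrix [[a, b], [c, d]], det = a*d - b*c.
det(A) = (0)*(4) - (10)*(-4) = 0 + 40 = 40.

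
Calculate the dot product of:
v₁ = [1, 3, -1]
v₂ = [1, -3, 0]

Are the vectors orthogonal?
-8, No

The dot product is the sum of products of corresponding components.
v₁·v₂ = (1)*(1) + (3)*(-3) + (-1)*(0) = 1 - 9 + 0 = -8.
Two vectors are orthogonal iff their dot product is 0; here the dot product is -8, so the vectors are not orthogonal.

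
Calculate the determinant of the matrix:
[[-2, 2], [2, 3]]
-10

For a 2×2 matrix [[a, b], [c, d]], det = ad - bc
det = (-2)(3) - (2)(2) = -6 - 4 = -10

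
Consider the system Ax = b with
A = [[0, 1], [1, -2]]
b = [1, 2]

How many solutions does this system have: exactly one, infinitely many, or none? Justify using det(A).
Exactly one solution

Compute det(A) = (0)*(-2) - (1)*(1) = -1.
Because det(A) ≠ 0, A is invertible and Ax = b has a unique solution for every b (here x = A⁻¹ b).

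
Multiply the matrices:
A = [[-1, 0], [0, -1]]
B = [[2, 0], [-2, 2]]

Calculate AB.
[[-2, 0], [2, -2]]

Each entry (i,j) of AB = sum over k of A[i][k]*B[k][j].
(AB)[0][0] = (-1)*(2) + (0)*(-2) = -2
(AB)[0][1] = (-1)*(0) + (0)*(2) = 0
(AB)[1][0] = (0)*(2) + (-1)*(-2) = 2
(AB)[1][1] = (0)*(0) + (-1)*(2) = -2
AB = [[-2, 0], [2, -2]]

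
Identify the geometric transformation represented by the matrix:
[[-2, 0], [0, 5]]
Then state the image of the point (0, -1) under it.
non-uniform scaling by (-2, 5); image of (0, -1) is (0, -5)

This is diagonal with distinct entries, so it scales the x-axis by -2 and the y-axis by 5.
The matrix [[-2, 0], [0, 5]] represents: non-uniform scaling by (-2, 5).
Applying it to (0, -1): [-2·0 + 0·-1, 0·0 + 5·-1] = (0, -5).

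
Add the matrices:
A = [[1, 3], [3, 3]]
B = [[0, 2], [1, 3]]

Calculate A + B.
[[1, 5], [4, 6]]

Add corresponding elements:
(1)+(0)=1
(3)+(2)=5
(3)+(1)=4
(3)+(3)=6
A + B = [[1, 5], [4, 6]]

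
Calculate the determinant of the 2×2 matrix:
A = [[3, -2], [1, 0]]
2

For A = [[a, b], [c, d]], det(A) = a*d - b*c.
det(A) = (3)*(0) - (-2)*(1) = 0 - -2 = 2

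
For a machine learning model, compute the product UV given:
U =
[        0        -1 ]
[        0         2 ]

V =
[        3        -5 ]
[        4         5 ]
UV =
[       -4        -5 ]
[        8        10 ]

Matrix multiplication: (UV)[i][j] = sum over k of U[i][k] * V[k][j].
  (UV)[0][0] = (0)*(3) + (-1)*(4) = -4
  (UV)[0][1] = (0)*(-5) + (-1)*(5) = -5
  (UV)[1][0] = (0)*(3) + (2)*(4) = 8
  (UV)[1][1] = (0)*(-5) + (2)*(5) = 10
UV =
[       -4        -5 ]
[        8        10 ]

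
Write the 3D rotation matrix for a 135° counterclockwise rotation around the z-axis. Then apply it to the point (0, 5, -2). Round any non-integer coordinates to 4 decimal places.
R = [[-√2/2, -√2/2, 0], [√2/2, -√2/2, 0], [0, 0, 1]]; R·(0, 5, -2) = (-3.5355, -3.5355, -2.0000)

Rotation matrix for 135° around z-axis:
cos(135°) = -√2/2, sin(135°) = √2/2
R = [[-√2/2, -√2/2, 0], [√2/2, -√2/2, 0], [0, 0, 1]]
Apply to (0, 5, -2): R·[0, 5, -2]ᵀ = (-3.5355, -3.5355, -2.0000)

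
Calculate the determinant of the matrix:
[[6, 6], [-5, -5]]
0

For a 2×2 matrix [[a, b], [c, d]], det = ad - bc
det = (6)(-5) - (6)(-5) = -30 - -30 = 0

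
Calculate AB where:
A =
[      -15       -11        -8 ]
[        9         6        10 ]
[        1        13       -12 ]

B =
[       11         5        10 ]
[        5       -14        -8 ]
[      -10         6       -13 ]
AB =
[     -140        31        42 ]
[       29        21       -88 ]
[      196      -249        62 ]

Matrix multiplication: (AB)[i][j] = sum over k of A[i][k] * B[k][j].
  (AB)[0][0] = (-15)*(11) + (-11)*(5) + (-8)*(-10) = -140
  (AB)[0][1] = (-15)*(5) + (-11)*(-14) + (-8)*(6) = 31
  (AB)[0][2] = (-15)*(10) + (-11)*(-8) + (-8)*(-13) = 42
  (AB)[1][0] = (9)*(11) + (6)*(5) + (10)*(-10) = 29
  (AB)[1][1] = (9)*(5) + (6)*(-14) + (10)*(6) = 21
  (AB)[1][2] = (9)*(10) + (6)*(-8) + (10)*(-13) = -88
  (AB)[2][0] = (1)*(11) + (13)*(5) + (-12)*(-10) = 196
  (AB)[2][1] = (1)*(5) + (13)*(-14) + (-12)*(6) = -249
  (AB)[2][2] = (1)*(10) + (13)*(-8) + (-12)*(-13) = 62
AB =
[     -140        31        42 ]
[       29        21       -88 ]
[      196      -249        62 ]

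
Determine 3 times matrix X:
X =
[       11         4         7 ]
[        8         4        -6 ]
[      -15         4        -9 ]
3X =
[       33        12        21 ]
[       24        12       -18 ]
[      -45        12       -27 ]

Scalar multiplication is elementwise: (3X)[i][j] = 3 * X[i][j].
  (3X)[0][0] = 3 * (11) = 33
  (3X)[0][1] = 3 * (4) = 12
  (3X)[0][2] = 3 * (7) = 21
  (3X)[1][0] = 3 * (8) = 24
  (3X)[1][1] = 3 * (4) = 12
  (3X)[1][2] = 3 * (-6) = -18
  (3X)[2][0] = 3 * (-15) = -45
  (3X)[2][1] = 3 * (4) = 12
  (3X)[2][2] = 3 * (-9) = -27
3X =
[       33        12        21 ]
[       24        12       -18 ]
[      -45        12       -27 ]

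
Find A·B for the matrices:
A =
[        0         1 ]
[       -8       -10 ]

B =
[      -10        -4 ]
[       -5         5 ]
AB =
[       -5         5 ]
[      130       -18 ]

Matrix multiplication: (AB)[i][j] = sum over k of A[i][k] * B[k][j].
  (AB)[0][0] = (0)*(-10) + (1)*(-5) = -5
  (AB)[0][1] = (0)*(-4) + (1)*(5) = 5
  (AB)[1][0] = (-8)*(-10) + (-10)*(-5) = 130
  (AB)[1][1] = (-8)*(-4) + (-10)*(5) = -18
AB =
[       -5         5 ]
[      130       -18 ]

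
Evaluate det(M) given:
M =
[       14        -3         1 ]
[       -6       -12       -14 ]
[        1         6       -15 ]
det(M) = 3984

Expand along row 0 (cofactor expansion): det(M) = a*(e*i - f*h) - b*(d*i - f*g) + c*(d*h - e*g), where the 3×3 is [[a, b, c], [d, e, f], [g, h, i]].
Minor M_00 = (-12)*(-15) - (-14)*(6) = 180 + 84 = 264.
Minor M_01 = (-6)*(-15) - (-14)*(1) = 90 + 14 = 104.
Minor M_02 = (-6)*(6) - (-12)*(1) = -36 + 12 = -24.
det(M) = (14)*(264) - (-3)*(104) + (1)*(-24) = 3696 + 312 - 24 = 3984.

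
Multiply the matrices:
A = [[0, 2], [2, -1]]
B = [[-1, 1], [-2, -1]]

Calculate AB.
[[-4, -2], [0, 3]]

Each entry (i,j) of AB = sum over k of A[i][k]*B[k][j].
(AB)[0][0] = (0)*(-1) + (2)*(-2) = -4
(AB)[0][1] = (0)*(1) + (2)*(-1) = -2
(AB)[1][0] = (2)*(-1) + (-1)*(-2) = 0
(AB)[1][1] = (2)*(1) + (-1)*(-1) = 3
AB = [[-4, -2], [0, 3]]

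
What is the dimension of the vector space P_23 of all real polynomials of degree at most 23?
Dimension = 24

A polynomial of degree at most 23 can be written as a₀ + a₁x + a₂x² + … + a_23x^23, with 24 free coefficients a₀, …, a_23.
The set {1, x, x², …, x^23} is a basis: it spans P_23 (every such polynomial is a linear combination of these) and is linearly independent (a polynomial is zero iff all its coefficients are zero).
Therefore dim(P_23) = 23 + 1 = 24.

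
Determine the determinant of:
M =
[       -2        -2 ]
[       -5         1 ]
det(M) = -12

For a 2×2 matrix [[a, b], [c, d]], det = a*d - b*c.
det(M) = (-2)*(1) - (-2)*(-5) = -2 - 10 = -12.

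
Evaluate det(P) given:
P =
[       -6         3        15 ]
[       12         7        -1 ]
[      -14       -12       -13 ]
det(P) = 438

Expand along row 0 (cofactor expansion): det(P) = a*(e*i - f*h) - b*(d*i - f*g) + c*(d*h - e*g), where the 3×3 is [[a, b, c], [d, e, f], [g, h, i]].
Minor M_00 = (7)*(-13) - (-1)*(-12) = -91 - 12 = -103.
Minor M_01 = (12)*(-13) - (-1)*(-14) = -156 - 14 = -170.
Minor M_02 = (12)*(-12) - (7)*(-14) = -144 + 98 = -46.
det(P) = (-6)*(-103) - (3)*(-170) + (15)*(-46) = 618 + 510 - 690 = 438.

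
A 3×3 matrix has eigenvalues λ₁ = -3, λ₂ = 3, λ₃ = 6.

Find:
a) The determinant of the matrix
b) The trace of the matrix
det = -54, trace = 6

Two standard eigenvalue identities:
- det(A) equals the product of the eigenvalues (counted with multiplicity).
- trace(A) equals the sum of the eigenvalues.
det(A) = (-3)*(3)*(6) = -54.
trace(A) = -3 + 3 + 6 = 6.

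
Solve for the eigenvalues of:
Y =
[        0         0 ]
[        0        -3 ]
λ = -3, 0

Solve det(Y - λI) = 0. For a 2×2 matrix the characteristic equation is λ² - (trace)λ + det = 0.
trace(Y) = a + d = 0 - 3 = -3.
det(Y) = a*d - b*c = (0)*(-3) - (0)*(0) = 0 - 0 = 0.
Characteristic equation: λ² - (-3)λ + (0) = 0.
Discriminant = (-3)² - 4*(0) = 9 - 0 = 9.
λ = (-3 ± √9) / 2 = (-3 ± 3) / 2 = -3, 0.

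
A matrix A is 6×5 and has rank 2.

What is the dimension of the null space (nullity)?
3

The rank-nullity theorem for an m×n matrix states:
rank(A) + nullity(A) = n (the number of columns).
Here n = 5 and rank(A) = 2, so nullity(A) = 5 - 2 = 3.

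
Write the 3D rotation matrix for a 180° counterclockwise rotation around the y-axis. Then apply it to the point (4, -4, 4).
R = [[-1, 0, 0], [0, 1, 0], [0, 0, -1]]; R·(4, -4, 4) = (-4, -4, -4)

Rotation matrix for 180° around y-axis:
cos(180°) = -1, sin(180°) = 0
R = [[-1, 0, 0], [0, 1, 0], [0, 0, -1]]
Apply to (4, -4, 4): R·[4, -4, 4]ᵀ = (-4, -4, -4)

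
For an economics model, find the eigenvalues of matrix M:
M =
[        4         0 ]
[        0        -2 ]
λ = -2, 4

Solve det(M - λI) = 0. For a 2×2 matrix the characteristic equation is λ² - (trace)λ + det = 0.
trace(M) = a + d = 4 - 2 = 2.
det(M) = a*d - b*c = (4)*(-2) - (0)*(0) = -8 - 0 = -8.
Characteristic equation: λ² - (2)λ + (-8) = 0.
Discriminant = (2)² - 4*(-8) = 4 + 32 = 36.
λ = (2 ± √36) / 2 = (2 ± 6) / 2 = -2, 4.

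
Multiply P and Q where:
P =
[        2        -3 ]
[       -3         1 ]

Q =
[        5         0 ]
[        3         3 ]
PQ =
[        1        -9 ]
[      -12         3 ]

Matrix multiplication: (PQ)[i][j] = sum over k of P[i][k] * Q[k][j].
  (PQ)[0][0] = (2)*(5) + (-3)*(3) = 1
  (PQ)[0][1] = (2)*(0) + (-3)*(3) = -9
  (PQ)[1][0] = (-3)*(5) + (1)*(3) = -12
  (PQ)[1][1] = (-3)*(0) + (1)*(3) = 3
PQ =
[        1        -9 ]
[      -12         3 ]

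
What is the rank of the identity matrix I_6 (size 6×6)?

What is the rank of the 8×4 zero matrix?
rank(I_6) = 6, rank(0) = 0

The identity I_6 has 6 columns that are the standard basis vectors e_1, …, e_6. These are linearly independent, so all 6 columns are pivots and rank(I_6) = 6.
The 8×4 zero matrix has every entry zero, so every row is the zero row and there are no pivots; rank(0) = 0.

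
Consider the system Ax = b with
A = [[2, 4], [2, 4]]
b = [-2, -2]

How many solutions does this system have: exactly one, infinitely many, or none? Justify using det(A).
Infinitely many solutions

det(A) = (2)*(4) - (4)*(2) = 0, so A is singular (column 2 is 2 times column 1).
b = [-2, -2] = -1 * column 1 of A, so b lies in the column space of A.
A singular matrix whose right-hand side is in its column space gives a 1-parameter family of solutions — infinitely many.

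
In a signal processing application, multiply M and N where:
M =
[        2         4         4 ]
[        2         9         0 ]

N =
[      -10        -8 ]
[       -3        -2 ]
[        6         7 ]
MN =
[       -8         4 ]
[      -47       -34 ]

Matrix multiplication: (MN)[i][j] = sum over k of M[i][k] * N[k][j].
  (MN)[0][0] = (2)*(-10) + (4)*(-3) + (4)*(6) = -8
  (MN)[0][1] = (2)*(-8) + (4)*(-2) + (4)*(7) = 4
  (MN)[1][0] = (2)*(-10) + (9)*(-3) + (0)*(6) = -47
  (MN)[1][1] = (2)*(-8) + (9)*(-2) + (0)*(7) = -34
MN =
[       -8         4 ]
[      -47       -34 ]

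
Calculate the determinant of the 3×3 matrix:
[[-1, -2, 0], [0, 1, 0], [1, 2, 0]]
0

Expansion along first row:
det = -1·det([[1,0],[2,0]]) - -2·det([[0,0],[1,0]]) + 0·det([[0,1],[1,2]])
    = -1·(1·0 - 0·2) - -2·(0·0 - 0·1) + 0·(0·2 - 1·1)
    = -1·0 - -2·0 + 0·-1
    = 0 + 0 + 0 = 0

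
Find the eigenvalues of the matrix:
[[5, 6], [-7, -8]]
λ = -2 and λ = -1

Characteristic equation: det(A - λI) = 0
λ² - (trace)λ + (det) = 0
λ² - (-3)λ + (2) = 0
λ² + 3λ + 2 = 0
Solving: λ = -2, -1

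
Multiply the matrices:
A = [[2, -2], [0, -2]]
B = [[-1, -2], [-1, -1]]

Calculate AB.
[[0, -2], [2, 2]]

Each entry (i,j) of AB = sum over k of A[i][k]*B[k][j].
(AB)[0][0] = (2)*(-1) + (-2)*(-1) = 0
(AB)[0][1] = (2)*(-2) + (-2)*(-1) = -2
(AB)[1][0] = (0)*(-1) + (-2)*(-1) = 2
(AB)[1][1] = (0)*(-2) + (-2)*(-1) = 2
AB = [[0, -2], [2, 2]]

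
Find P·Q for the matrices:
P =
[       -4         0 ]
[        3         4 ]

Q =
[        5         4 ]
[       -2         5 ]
PQ =
[      -20       -16 ]
[        7        32 ]

Matrix multiplication: (PQ)[i][j] = sum over k of P[i][k] * Q[k][j].
  (PQ)[0][0] = (-4)*(5) + (0)*(-2) = -20
  (PQ)[0][1] = (-4)*(4) + (0)*(5) = -16
  (PQ)[1][0] = (3)*(5) + (4)*(-2) = 7
  (PQ)[1][1] = (3)*(4) + (4)*(5) = 32
PQ =
[      -20       -16 ]
[        7        32 ]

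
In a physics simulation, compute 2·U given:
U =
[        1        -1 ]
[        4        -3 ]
2U =
[        2        -2 ]
[        8        -6 ]

Scalar multiplication is elementwise: (2U)[i][j] = 2 * U[i][j].
  (2U)[0][0] = 2 * (1) = 2
  (2U)[0][1] = 2 * (-1) = -2
  (2U)[1][0] = 2 * (4) = 8
  (2U)[1][1] = 2 * (-3) = -6
2U =
[        2        -2 ]
[        8        -6 ]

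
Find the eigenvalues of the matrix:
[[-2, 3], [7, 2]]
λ = -5 and λ = 5

Characteristic equation: det(A - λI) = 0
λ² - (trace)λ + (det) = 0
λ² - (0)λ + (-25) = 0
λ² - 0λ - 25 = 0
Solving: λ = -5, 5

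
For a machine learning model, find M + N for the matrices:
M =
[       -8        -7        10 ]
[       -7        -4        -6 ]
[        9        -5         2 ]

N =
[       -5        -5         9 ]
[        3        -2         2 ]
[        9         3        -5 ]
M + N =
[      -13       -12        19 ]
[       -4        -6        -4 ]
[       18        -2        -3 ]

Matrix addition is elementwise: (M+N)[i][j] = M[i][j] + N[i][j].
  (M+N)[0][0] = (-8) + (-5) = -13
  (M+N)[0][1] = (-7) + (-5) = -12
  (M+N)[0][2] = (10) + (9) = 19
  (M+N)[1][0] = (-7) + (3) = -4
  (M+N)[1][1] = (-4) + (-2) = -6
  (M+N)[1][2] = (-6) + (2) = -4
  (M+N)[2][0] = (9) + (9) = 18
  (M+N)[2][1] = (-5) + (3) = -2
  (M+N)[2][2] = (2) + (-5) = -3
M + N =
[      -13       -12        19 ]
[       -4        -6        -4 ]
[       18        -2        -3 ]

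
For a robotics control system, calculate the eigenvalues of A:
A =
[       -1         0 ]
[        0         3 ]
λ = -1, 3

Solve det(A - λI) = 0. For a 2×2 matrix the characteristic equation is λ² - (trace)λ + det = 0.
trace(A) = a + d = -1 + 3 = 2.
det(A) = a*d - b*c = (-1)*(3) - (0)*(0) = -3 - 0 = -3.
Characteristic equation: λ² - (2)λ + (-3) = 0.
Discriminant = (2)² - 4*(-3) = 4 + 12 = 16.
λ = (2 ± √16) / 2 = (2 ± 4) / 2 = -1, 3.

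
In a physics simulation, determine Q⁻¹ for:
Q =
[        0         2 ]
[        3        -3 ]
det(Q) = -6
Q⁻¹ =
[      1/2       1/3 ]
[      1/2         0 ]

For a 2×2 matrix Q = [[a, b], [c, d]] with det(Q) ≠ 0, Q⁻¹ = (1/det(Q)) * [[d, -b], [-c, a]].
det(Q) = (0)*(-3) - (2)*(3) = 0 - 6 = -6.
Q⁻¹ = (1/-6) * [[-3, -2], [-3, 0]].
Dividing each entry by -6 and reducing:
Q⁻¹ =
[      1/2       1/3 ]
[      1/2         0 ]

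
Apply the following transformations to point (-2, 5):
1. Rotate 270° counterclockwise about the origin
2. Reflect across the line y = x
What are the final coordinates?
(2, 5)

Step 1: Rotate 270° → (5, 2)
Step 2: Reflect across the line y = x → (2, 5)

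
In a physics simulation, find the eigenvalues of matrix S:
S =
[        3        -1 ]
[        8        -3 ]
λ = -1, 1

Solve det(S - λI) = 0. For a 2×2 matrix the characteristic equation is λ² - (trace)λ + det = 0.
trace(S) = a + d = 3 - 3 = 0.
det(S) = a*d - b*c = (3)*(-3) - (-1)*(8) = -9 + 8 = -1.
Characteristic equation: λ² - (0)λ + (-1) = 0.
Discriminant = (0)² - 4*(-1) = 0 + 4 = 4.
λ = (0 ± √4) / 2 = (0 ± 2) / 2 = -1, 1.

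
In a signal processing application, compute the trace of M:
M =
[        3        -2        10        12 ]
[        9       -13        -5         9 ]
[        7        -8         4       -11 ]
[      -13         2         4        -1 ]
tr(M) = 3 - 13 + 4 - 1 = -7

The trace of a square matrix is the sum of its diagonal entries.
Diagonal entries of M: M[0][0] = 3, M[1][1] = -13, M[2][2] = 4, M[3][3] = -1.
tr(M) = 3 - 13 + 4 - 1 = -7.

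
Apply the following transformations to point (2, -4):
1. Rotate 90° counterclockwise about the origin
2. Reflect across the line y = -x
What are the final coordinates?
(-2, -4)

Step 1: Rotate 90° → (4, 2)
Step 2: Reflect across the line y = -x → (-2, -4)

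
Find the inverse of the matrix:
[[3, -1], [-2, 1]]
[[1, 1], [2, 3]]

For [[a,b],[c,d]], inverse = (1/det)·[[d,-b],[-c,a]]
det = 3·1 - -1·-2 = 1
Inverse = (1/1)·[[1, 1], [2, 3]]
        = [[1, 1], [2, 3]]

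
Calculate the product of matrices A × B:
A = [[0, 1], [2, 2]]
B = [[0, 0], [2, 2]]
[[2, 2], [4, 4]]

Matrix multiplication:
C[0][0] = 0×0 + 1×2 = 2
C[0][1] = 0×0 + 1×2 = 2
C[1][0] = 2×0 + 2×2 = 4
C[1][1] = 2×0 + 2×2 = 4
Result: [[2, 2], [4, 4]]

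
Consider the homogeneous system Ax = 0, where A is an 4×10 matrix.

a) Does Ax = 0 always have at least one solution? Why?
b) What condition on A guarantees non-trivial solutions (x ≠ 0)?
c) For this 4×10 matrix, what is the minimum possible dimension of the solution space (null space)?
a) Yes, x = 0 is always a solution. b) When A has linearly dependent columns (rank < n). c) Minimum nullity = 6.

a) x = 0 satisfies A·0 = 0, so the zero vector is always a solution.
b) Non-trivial solutions exist iff the columns of A are linearly dependent, equivalently rank(A) < n (the number of columns).
c) By rank-nullity, rank(A) + nullity(A) = n = 10. Since A has only 4 rows, rank(A) ≤ 4, so nullity(A) ≥ 10 - 4 = 6.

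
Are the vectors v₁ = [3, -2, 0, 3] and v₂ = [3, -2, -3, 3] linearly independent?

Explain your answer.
Yes, linearly independent

Two vectors are linearly dependent iff one is a scalar multiple of the other.
No single scalar k satisfies v₂ = k·v₁ (the ratios of corresponding entries disagree), so v₁ and v₂ are linearly independent.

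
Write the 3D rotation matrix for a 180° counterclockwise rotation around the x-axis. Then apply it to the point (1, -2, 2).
R = [[1, 0, 0], [0, -1, 0], [0, 0, -1]]; R·(1, -2, 2) = (1, 2, -2)

Rotation matrix for 180° around x-axis:
cos(180°) = -1, sin(180°) = 0
R = [[1, 0, 0], [0, -1, 0], [0, 0, -1]]
Apply to (1, -2, 2): R·[1, -2, 2]ᵀ = (1, 2, -2)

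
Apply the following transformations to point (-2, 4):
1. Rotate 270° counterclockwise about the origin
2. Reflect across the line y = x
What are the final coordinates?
(2, 4)

Step 1: Rotate 270° → (4, 2)
Step 2: Reflect across the line y = x → (2, 4)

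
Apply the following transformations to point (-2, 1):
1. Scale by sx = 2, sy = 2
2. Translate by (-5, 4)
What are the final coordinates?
(-9, 6)

Step 1: Scale (-2, 1) by (sx, sy) = (2, 2) → (-4, 2)
Step 2: Translate by (-5, 4) → (-9, 6)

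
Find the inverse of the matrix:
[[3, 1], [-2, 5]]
[[5/17, -1/17], [2/17, 3/17]]

For [[a,b],[c,d]], inverse = (1/det)·[[d,-b],[-c,a]]
det = 3·5 - 1·-2 = 17
Inverse = (1/17)·[[5, -1], [2, 3]]
        = [[5/17, -1/17], [2/17, 3/17]]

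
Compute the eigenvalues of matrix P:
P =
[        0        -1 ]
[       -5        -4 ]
λ = -5, 1

Solve det(P - λI) = 0. For a 2×2 matrix the characteristic equation is λ² - (trace)λ + det = 0.
trace(P) = a + d = 0 - 4 = -4.
det(P) = a*d - b*c = (0)*(-4) - (-1)*(-5) = 0 - 5 = -5.
Characteristic equation: λ² - (-4)λ + (-5) = 0.
Discriminant = (-4)² - 4*(-5) = 16 + 20 = 36.
λ = (-4 ± √36) / 2 = (-4 ± 6) / 2 = -5, 1.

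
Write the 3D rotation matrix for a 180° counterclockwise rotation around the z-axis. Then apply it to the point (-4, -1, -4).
R = [[-1, 0, 0], [0, -1, 0], [0, 0, 1]]; R·(-4, -1, -4) = (4, 1, -4)

Rotation matrix for 180° around z-axis:
cos(180°) = -1, sin(180°) = 0
R = [[-1, 0, 0], [0, -1, 0], [0, 0, 1]]
Apply to (-4, -1, -4): R·[-4, -1, -4]ᵀ = (4, 1, -4)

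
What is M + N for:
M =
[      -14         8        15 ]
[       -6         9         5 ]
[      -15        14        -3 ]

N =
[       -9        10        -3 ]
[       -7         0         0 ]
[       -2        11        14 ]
M + N =
[      -23        18        12 ]
[      -13         9         5 ]
[      -17        25        11 ]

Matrix addition is elementwise: (M+N)[i][j] = M[i][j] + N[i][j].
  (M+N)[0][0] = (-14) + (-9) = -23
  (M+N)[0][1] = (8) + (10) = 18
  (M+N)[0][2] = (15) + (-3) = 12
  (M+N)[1][0] = (-6) + (-7) = -13
  (M+N)[1][1] = (9) + (0) = 9
  (M+N)[1][2] = (5) + (0) = 5
  (M+N)[2][0] = (-15) + (-2) = -17
  (M+N)[2][1] = (14) + (11) = 25
  (M+N)[2][2] = (-3) + (14) = 11
M + N =
[      -23        18        12 ]
[      -13         9         5 ]
[      -17        25        11 ]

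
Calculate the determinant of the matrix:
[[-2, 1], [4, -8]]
12

For a 2×2 matrix [[a, b], [c, d]], det = ad - bc
det = (-2)(-8) - (1)(4) = 16 - 4 = 12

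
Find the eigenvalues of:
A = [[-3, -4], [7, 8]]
λ = 1, 4

Solve det(A - λI) = 0. For a 2×2 matrix this is λ² - (trace)λ + det = 0.
trace(A) = -3 + 8 = 5.
det(A) = (-3)*(8) - (-4)*(7) = -24 + 28 = 4.
Characteristic equation: λ² - (5)λ + (4) = 0.
Discriminant: (5)² - 4*(4) = 25 - 16 = 9.
Roots: λ = (5 ± √9) / 2 = 1, 4.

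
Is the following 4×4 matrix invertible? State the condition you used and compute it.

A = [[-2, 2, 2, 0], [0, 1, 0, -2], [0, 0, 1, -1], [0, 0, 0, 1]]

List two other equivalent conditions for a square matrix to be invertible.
Yes, invertible; det(A) = -2 ≠ 0. Equivalent conditions: rank(A) = 4; Ax = 0 has only the trivial solution; 0 is not an eigenvalue; the columns of A are linearly independent.

To check invertibility, compute det(A).
The given matrix is triangular, so det(A) equals the product of its diagonal entries = -2 ≠ 0.
Since det(A) ≠ 0, A is invertible.
Equivalent conditions for a square matrix A to be invertible:
- rank(A) = 4 (full rank).
- The homogeneous system Ax = 0 has only the trivial solution x = 0.
- 0 is not an eigenvalue of A.
- The columns (equivalently rows) of A are linearly independent.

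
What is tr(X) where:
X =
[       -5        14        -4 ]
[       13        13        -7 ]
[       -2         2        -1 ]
tr(X) = -5 + 13 - 1 = 7

The trace of a square matrix is the sum of its diagonal entries.
Diagonal entries of X: X[0][0] = -5, X[1][1] = 13, X[2][2] = -1.
tr(X) = -5 + 13 - 1 = 7.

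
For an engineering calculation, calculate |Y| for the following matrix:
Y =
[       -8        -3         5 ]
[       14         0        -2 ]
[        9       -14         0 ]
det(Y) = -702

Expand along row 0 (cofactor expansion): det(Y) = a*(e*i - f*h) - b*(d*i - f*g) + c*(d*h - e*g), where the 3×3 is [[a, b, c], [d, e, f], [g, h, i]].
Minor M_00 = (0)*(0) - (-2)*(-14) = 0 - 28 = -28.
Minor M_01 = (14)*(0) - (-2)*(9) = 0 + 18 = 18.
Minor M_02 = (14)*(-14) - (0)*(9) = -196 - 0 = -196.
det(Y) = (-8)*(-28) - (-3)*(18) + (5)*(-196) = 224 + 54 - 980 = -702.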